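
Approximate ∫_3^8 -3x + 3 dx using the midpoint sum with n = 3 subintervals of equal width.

-67.5

Δx = (8 − 3)/3 = 5/3.
Midpoints: 23/6, 5.5, 43/6.
f(23/6) = -8.5, f(5.5) = -13.5, f(43/6) = -18.5.
Sum = Δx · [f(23/6) + f(5.5) + f(43/6)].
Sum = -67.5.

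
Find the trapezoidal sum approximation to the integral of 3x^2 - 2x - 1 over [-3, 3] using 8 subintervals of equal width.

49.6875

Δx = (3 − (-3))/8 = 0.75.
f(-3) = 32, f(-2.25) = 18.6875, f(-1.5) = 8.75, f(-0.75) = 2.1875, f(0) = -1, f(0.75) = -0.8125, f(1.5) = 2.75, f(2.25) = 9.6875, f(3) = 20.
T_8 = (Δx/2)·[f(x_0) + 2f(x_1) + ... + 2f(x_{7}) + f(x_8)].
Sum = 49.6875.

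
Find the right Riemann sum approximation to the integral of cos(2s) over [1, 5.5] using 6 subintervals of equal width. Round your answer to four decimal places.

Δs = (5.5 − 1)/6 = 0.75.
Right endpoints: 1.75, 2.5, 3.25, 4, 4.75, 5.5.
f(1.75) ≈ -0.9365, f(2.5) ≈ 0.2837, f(3.25) ≈ 0.9766, f(4) ≈ -0.1455, f(4.75) ≈ -0.9972, f(5.5) ≈ 0.0044.
Sum = Δs · [f(1.75) + f(2.5) + f(3.25) + ...].
Sum ≈ -0.6108.

-0.6108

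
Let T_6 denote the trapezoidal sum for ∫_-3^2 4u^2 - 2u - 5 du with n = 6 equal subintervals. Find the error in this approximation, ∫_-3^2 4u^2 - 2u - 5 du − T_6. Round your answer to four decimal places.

-2.3148

Exact integral: ∫_-3^2 f(u) du ≈ 26.666667.
T_6 ≈ 28.981481.
Error ≈ 26.666667 − 28.981481 ≈ -2.3148.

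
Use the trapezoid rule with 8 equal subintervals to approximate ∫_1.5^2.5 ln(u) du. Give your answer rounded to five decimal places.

Δu = (2.5 − 1.5)/8 = 0.125.
f(1.5) ≈ 0.40547, f(1.625) ≈ 0.48551, f(1.75) ≈ 0.55962, f(1.875) ≈ 0.62861, f(2) ≈ 0.69315, f(2.125) ≈ 0.75377, f(2.25) ≈ 0.81093, f(2.375) ≈ 0.86500, f(2.5) ≈ 0.91629.
T_8 = (Δu/2)·[f(u_0) + 2f(u_1) + ... + 2f(u_{7}) + f(u_8)].
Sum ≈ 0.68218.

0.68218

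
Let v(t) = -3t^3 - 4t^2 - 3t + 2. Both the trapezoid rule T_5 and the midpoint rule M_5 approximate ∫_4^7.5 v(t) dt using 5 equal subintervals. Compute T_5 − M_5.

-23.9028125

T_5 = -2727.52375.
M_5 = -2703.6209375.
T_5 − M_5 = -23.9028125.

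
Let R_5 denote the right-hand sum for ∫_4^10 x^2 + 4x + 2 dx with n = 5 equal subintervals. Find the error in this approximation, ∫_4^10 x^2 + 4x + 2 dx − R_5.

-66.24

Exact integral: ∫_4^10 f(x) dx = 492.
R_5 = 558.24.
Error = 492 − 558.24 = -66.24.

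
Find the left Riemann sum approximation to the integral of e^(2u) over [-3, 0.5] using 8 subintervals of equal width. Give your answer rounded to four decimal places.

Δu = (0.5 − (-3))/8 = 0.4375.
Left endpoints: -3, -2.5625, -2.125, -1.6875, -1.25, -0.8125, -0.375, 0.0625.
f(-3) ≈ 0.0025, f(-2.5625) ≈ 0.0059, f(-2.125) ≈ 0.0143, f(-1.6875) ≈ 0.0342, f(-1.25) ≈ 0.0821, f(-0.8125) ≈ 0.1969, f(-0.375) ≈ 0.4724, f(0.0625) ≈ 1.1331.
Sum = Δu · [f(-3) + f(-2.5625) + f(-2.125) + ...].
Sum ≈ 0.8494.

0.8494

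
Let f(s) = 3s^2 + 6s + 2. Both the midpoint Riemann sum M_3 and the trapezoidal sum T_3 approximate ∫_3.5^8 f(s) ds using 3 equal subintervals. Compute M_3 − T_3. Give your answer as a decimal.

-7.59375

M_3 = 630.84375.
T_3 = 638.4375.
M_3 − T_3 = -7.59375.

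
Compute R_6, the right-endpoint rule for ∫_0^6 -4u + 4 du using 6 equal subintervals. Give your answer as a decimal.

Δu = (6 − 0)/6 = 1.
Right endpoints: 1, 2, 3, 4, 5, 6.
f(1) = 0, f(2) = -4, f(3) = -8, f(4) = -12, f(5) = -16, f(6) = -20.
Sum = Δu · [f(1) + f(2) + f(3) + ...].
Sum = -60.

-60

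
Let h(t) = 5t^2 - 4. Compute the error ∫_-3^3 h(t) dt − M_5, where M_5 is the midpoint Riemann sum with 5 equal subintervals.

3.6

Exact integral: ∫_-3^3 h(t) dt = 66.
M_5 = 62.4.
Error = 66 − 62.4 = 3.6.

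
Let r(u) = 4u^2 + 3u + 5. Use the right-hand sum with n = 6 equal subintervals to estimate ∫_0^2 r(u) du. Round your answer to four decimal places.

30.4815

Δu = (2 − 0)/6 = 1/3.
Right endpoints: 1/3, 2/3, 1, 4/3, 5/3, 2.
r(1/3) = 58/9, r(2/3) = 79/9, r(1) = 12, r(4/3) = 145/9, r(5/3) = 190/9, r(2) = 27.
Sum = Δu · [r(1/3) + r(2/3) + r(1) + ...].
Sum ≈ 30.4815.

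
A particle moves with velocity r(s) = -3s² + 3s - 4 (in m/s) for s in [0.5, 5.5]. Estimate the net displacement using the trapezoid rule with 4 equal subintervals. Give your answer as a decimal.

Δs = (5.5 − 0.5)/4 = 1.25.
r(0.5) = -3.25, r(1.75) = -7.9375, r(3) = -22, r(4.25) = -45.4375, r(5.5) = -78.25.
T_4 = (Δs/2)·[r(s_0) + 2r(s_1) + 2r(s_2) + 2r(s_3) + r(s_4)].
Sum = -145.15625.

-145.15625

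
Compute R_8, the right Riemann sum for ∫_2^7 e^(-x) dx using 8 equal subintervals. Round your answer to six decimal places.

0.096764

Δx = (7 − 2)/8 = 0.625.
Right endpoints: 2.625, 3.25, 3.875, 4.5, 5.125, 5.75, 6.375, 7.
f(2.625) ≈ 0.072440, f(3.25) ≈ 0.038774, f(3.875) ≈ 0.020754, f(4.5) ≈ 0.011109, f(5.125) ≈ 0.005946, f(5.75) ≈ 0.003183, f(6.375) ≈ 0.001704, f(7) ≈ 0.000912.
Sum = Δx · [f(2.625) + f(3.25) + f(3.875) + ...].
Sum ≈ 0.096764.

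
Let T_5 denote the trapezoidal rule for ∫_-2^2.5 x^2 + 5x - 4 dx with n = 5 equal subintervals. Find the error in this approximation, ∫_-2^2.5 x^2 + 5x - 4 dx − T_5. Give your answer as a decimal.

Exact integral: ∫_-2^2.5 f(x) dx = -4.5.
T_5 = -3.8925.
Error = -4.5 − (-3.8925) = -0.6075.

-0.6075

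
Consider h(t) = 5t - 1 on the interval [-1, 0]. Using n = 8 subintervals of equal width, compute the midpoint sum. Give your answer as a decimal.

Δt = (0 − (-1))/8 = 0.125.
Midpoints: -0.9375, -0.8125, -0.6875, -0.5625, -0.4375, -0.3125, -0.1875, -0.0625.
h(-0.9375) = -5.6875, h(-0.8125) = -5.0625, h(-0.6875) = -4.4375, h(-0.5625) = -3.8125, h(-0.4375) = -3.1875, h(-0.3125) = -2.5625, h(-0.1875) = -1.9375, h(-0.0625) = -1.3125.
Sum = Δt · [h(-0.9375) + h(-0.8125) + h(-0.6875) + ...].
Sum = -3.5.

-3.5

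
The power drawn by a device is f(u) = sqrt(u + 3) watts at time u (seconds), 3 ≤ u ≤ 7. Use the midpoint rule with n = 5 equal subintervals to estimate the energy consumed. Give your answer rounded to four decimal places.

11.2851

Δu = (7 − 3)/5 = 0.8.
Midpoints: 3.4, 4.2, 5, 5.8, 6.6.
f(3.4) ≈ 2.5298, f(4.2) ≈ 2.6833, f(5) ≈ 2.8284, f(5.8) ≈ 2.9665, f(6.6) ≈ 3.0984.
Sum = Δu · [f(3.4) + f(4.2) + f(5) + f(5.8) + f(6.6)].
Sum ≈ 11.2851.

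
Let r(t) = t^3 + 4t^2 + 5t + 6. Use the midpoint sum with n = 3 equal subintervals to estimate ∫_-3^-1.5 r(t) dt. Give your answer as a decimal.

Δt = (-1.5 − (-3))/3 = 0.5.
Midpoints: -2.75, -2.25, -1.75.
r(-2.75) = 1.703125, r(-2.25) = 3.609375, r(-1.75) = 4.140625.
Sum = Δt · [r(-2.75) + r(-2.25) + r(-1.75)].
Sum = 4.7265625.

4.7265625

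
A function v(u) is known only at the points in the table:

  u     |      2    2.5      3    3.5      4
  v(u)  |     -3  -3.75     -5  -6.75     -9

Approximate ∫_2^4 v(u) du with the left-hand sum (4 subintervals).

Δu = 0.5.
Sum = 0.5·[(-3) + (-3.75) + (-5) + (-6.75)] = -9.25.

-9.25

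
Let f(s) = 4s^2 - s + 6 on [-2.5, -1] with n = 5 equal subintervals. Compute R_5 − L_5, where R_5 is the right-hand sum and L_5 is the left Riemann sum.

-6.75

R_5 = 27.84.
L_5 = 34.59.
R_5 − L_5 = -6.75.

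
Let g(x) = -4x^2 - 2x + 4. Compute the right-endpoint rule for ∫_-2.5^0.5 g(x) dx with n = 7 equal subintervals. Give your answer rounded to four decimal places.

0.4898

Δx = (0.5 − (-2.5))/7 = 3/7.
Right endpoints: -29/14, -23/14, -17/14, -11/14, -5/14, 1/14, 0.5.
g(-29/14) = -442/49, g(-23/14) = -172/49, g(-17/14) = 26/49, g(-11/14) = 152/49, g(-5/14) = 206/49, g(1/14) = 188/49, g(0.5) = 2.
Sum = Δx · [g(-29/14) + g(-23/14) + g(-17/14) + ...].
Sum ≈ 0.4898.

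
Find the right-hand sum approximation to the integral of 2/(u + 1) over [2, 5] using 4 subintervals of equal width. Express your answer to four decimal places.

1.2690

Δu = (5 − 2)/4 = 0.75.
Right endpoints: 2.75, 3.5, 4.25, 5.
f(2.75) = 8/15, f(3.5) = 4/9, f(4.25) = 8/21, f(5) = 1/3.
Sum = Δu · [f(2.75) + f(3.5) + f(4.25) + f(5)].
Sum ≈ 1.2690.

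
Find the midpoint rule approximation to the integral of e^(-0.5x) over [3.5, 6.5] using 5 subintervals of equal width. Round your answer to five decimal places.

Δx = (6.5 − 3.5)/5 = 0.6.
Midpoints: 3.8, 4.4, 5, 5.6, 6.2.
f(3.8) ≈ 0.14957, f(4.4) ≈ 0.11080, f(5) ≈ 0.08208, f(5.6) ≈ 0.06081, f(6.2) ≈ 0.04505.
Sum = Δx · [f(3.8) + f(4.4) + f(5) + f(5.6) + f(6.2)].
Sum ≈ 0.26899.

0.26899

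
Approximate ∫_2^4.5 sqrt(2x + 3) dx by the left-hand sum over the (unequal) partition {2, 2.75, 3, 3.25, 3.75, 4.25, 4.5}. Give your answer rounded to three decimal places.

Subinterval widths: 0.75, 0.25, 0.25, 0.5, 0.5, 0.25.
Left endpoints: 2, 2.75, 3, 3.25, 3.75, 4.25.
f(2) ≈ 2.646, f(2.75) ≈ 2.915, f(3) ≈ 3.000, f(3.25) ≈ 3.082, f(3.75) ≈ 3.240, f(4.25) ≈ 3.391.
Sum = Σ Δx_i · f(x_i).
Sum ≈ 7.472.

7.472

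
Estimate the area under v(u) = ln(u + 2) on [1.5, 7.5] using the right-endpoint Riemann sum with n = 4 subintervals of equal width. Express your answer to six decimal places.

Δu = (7.5 − 1.5)/4 = 1.5.
Right endpoints: 3, 4.5, 6, 7.5.
v(3) ≈ 1.609438, v(4.5) ≈ 1.871802, v(6) ≈ 2.079442, v(7.5) ≈ 2.251292.
Sum = Δu · [v(3) + v(4.5) + v(6) + v(7.5)].
Sum ≈ 11.717960.

11.717960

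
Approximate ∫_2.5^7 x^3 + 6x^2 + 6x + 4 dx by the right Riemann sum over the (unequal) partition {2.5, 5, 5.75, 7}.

1946.48828125

Subinterval widths: 2.5, 0.75, 1.25.
Right endpoints: 5, 5.75, 7.
f(5) = 309, f(5.75) = 426.984375, f(7) = 683.
Sum = Σ Δx_i · f(x_i).
Sum = 1946.48828125.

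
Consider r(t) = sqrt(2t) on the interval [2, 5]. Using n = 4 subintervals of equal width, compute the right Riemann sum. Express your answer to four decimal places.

8.3015

Δt = (5 − 2)/4 = 0.75.
Right endpoints: 2.75, 3.5, 4.25, 5.
r(2.75) ≈ 2.3452, r(3.5) ≈ 2.6458, r(4.25) ≈ 2.9155, r(5) ≈ 3.1623.
Sum = Δt · [r(2.75) + r(3.5) + r(4.25) + r(5)].
Sum ≈ 8.3015.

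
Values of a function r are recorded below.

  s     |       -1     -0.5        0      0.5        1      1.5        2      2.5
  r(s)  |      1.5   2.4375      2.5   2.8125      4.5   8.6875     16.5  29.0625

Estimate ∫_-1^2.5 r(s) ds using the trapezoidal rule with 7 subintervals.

Δs = 0.5.
T_7 = (0.5/2)·[1.5 + 2·2.4375 + 2·2.5 + 2·2.8125 + 2·4.5 + 2·8.6875 + 2·16.5 + 29.0625] = 26.359375.

26.359375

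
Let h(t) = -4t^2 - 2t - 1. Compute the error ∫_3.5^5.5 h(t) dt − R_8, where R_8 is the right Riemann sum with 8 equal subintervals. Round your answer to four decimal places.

Exact integral: ∫_3.5^5.5 h(t) dt ≈ -184.666667.
R_8 = -194.25.
Error ≈ -184.666667 − (-194.25) ≈ 9.5833.

9.5833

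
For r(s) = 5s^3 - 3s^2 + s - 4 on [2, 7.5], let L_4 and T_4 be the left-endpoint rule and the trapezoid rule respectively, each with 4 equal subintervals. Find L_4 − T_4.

-1318.7109375

L_4 ≈ 2324.899414.
T_4 ≈ 3643.610352.
L_4 − T_4 = -1318.7109375.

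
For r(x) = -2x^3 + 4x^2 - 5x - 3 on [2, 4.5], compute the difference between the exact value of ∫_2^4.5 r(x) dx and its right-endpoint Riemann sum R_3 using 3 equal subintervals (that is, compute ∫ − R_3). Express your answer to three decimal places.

51.881

Exact integral: ∫_2^4.5 r(x) dx ≈ -134.32292.
R_3 ≈ -186.20370.
Error ≈ -134.32292 − (-186.20370) ≈ 51.881.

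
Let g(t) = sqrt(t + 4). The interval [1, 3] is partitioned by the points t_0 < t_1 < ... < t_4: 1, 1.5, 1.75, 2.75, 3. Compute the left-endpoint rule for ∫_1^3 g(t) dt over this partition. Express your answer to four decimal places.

4.7518

Subinterval widths: 0.5, 0.25, 1, 0.25.
Left endpoints: 1, 1.5, 1.75, 2.75.
g(1) ≈ 2.2361, g(1.5) ≈ 2.3452, g(1.75) ≈ 2.3979, g(2.75) ≈ 2.5981.
Sum = Σ Δt_i · g(t_i).
Sum ≈ 4.7518.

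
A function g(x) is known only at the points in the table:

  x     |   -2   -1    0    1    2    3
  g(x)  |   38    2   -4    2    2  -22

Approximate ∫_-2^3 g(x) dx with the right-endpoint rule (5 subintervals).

-20

Δx = 1.
Sum = 1·[2 + (-4) + 2 + 2 + (-22)] = -20.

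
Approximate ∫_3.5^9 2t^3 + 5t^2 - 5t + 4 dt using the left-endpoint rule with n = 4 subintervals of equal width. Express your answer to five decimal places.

3111.94727

Δt = (9 − 3.5)/4 = 1.375.
Left endpoints: 3.5, 4.875, 6.25, 7.625.
f(3.5) = 133.5, f(4.875) = 330.16796875, f(6.25) = 656.34375, f(7.625) = 1143.22265625.
Sum = Δt · [f(3.5) + f(4.875) + f(6.25) + f(7.625)].
Sum ≈ 3111.94727.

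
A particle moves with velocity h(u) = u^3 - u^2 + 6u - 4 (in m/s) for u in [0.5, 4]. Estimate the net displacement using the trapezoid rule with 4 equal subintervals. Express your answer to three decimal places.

78.511

Δu = (4 − 0.5)/4 = 0.875.
h(0.5) = -1.125, h(1.375) = 2539/512, h(2.25) = 15.828125, h(3.125) = 18177/512, h(4) = 68.
T_4 = (Δu/2)·[h(u_0) + 2h(u_1) + 2h(u_2) + 2h(u_3) + h(u_4)].
Sum ≈ 78.511.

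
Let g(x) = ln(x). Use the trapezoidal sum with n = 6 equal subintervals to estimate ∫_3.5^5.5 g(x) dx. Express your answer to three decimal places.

Δx = (5.5 − 3.5)/6 = 1/3.
g(3.5) ≈ 1.253, g(23/6) ≈ 1.344, g(25/6) ≈ 1.427, g(4.5) ≈ 1.504, g(29/6) ≈ 1.576, g(31/6) ≈ 1.642, g(5.5) ≈ 1.705.
T_6 = (Δx/2)·[g(x_0) + 2g(x_1) + ... + 2g(x_{5}) + g(x_6)].
Sum ≈ 2.990.

2.990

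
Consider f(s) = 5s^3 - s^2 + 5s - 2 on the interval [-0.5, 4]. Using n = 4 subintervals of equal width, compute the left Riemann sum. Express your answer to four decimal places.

168.7412

Δs = (4 − (-0.5))/4 = 1.125.
Left endpoints: -0.5, 0.625, 1.75, 2.875.
f(-0.5) = -5.375, f(0.625) = 1001/512, f(1.75) = 30.484375, f(2.875) = 62939/512.
Sum = Δs · [f(-0.5) + f(0.625) + f(1.75) + f(2.875)].
Sum ≈ 168.7412.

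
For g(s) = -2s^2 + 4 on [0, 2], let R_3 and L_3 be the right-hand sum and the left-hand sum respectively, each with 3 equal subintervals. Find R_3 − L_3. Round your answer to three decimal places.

-5.333

R_3 ≈ -0.29630.
L_3 ≈ 5.03704.
R_3 − L_3 ≈ -5.333.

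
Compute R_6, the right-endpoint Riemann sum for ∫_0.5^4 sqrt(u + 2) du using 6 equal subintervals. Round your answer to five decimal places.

Δu = (4 − 0.5)/6 = 7/12.
Right endpoints: 13/12, 5/3, 2.25, 17/6, 41/12, 4.
f(13/12) ≈ 1.75594, f(5/3) ≈ 1.91485, f(2.25) ≈ 2.06155, f(17/6) ≈ 2.19848, f(41/12) ≈ 2.32737, f(4) ≈ 2.44949.
Sum = Δu · [f(13/12) + f(5/3) + f(2.25) + ...].
Sum ≈ 7.41282.

7.41282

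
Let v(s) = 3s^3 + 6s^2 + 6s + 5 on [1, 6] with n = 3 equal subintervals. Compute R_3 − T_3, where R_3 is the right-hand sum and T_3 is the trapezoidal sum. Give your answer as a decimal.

R_3 ≈ 2355.55556.
T_3 ≈ 1618.05556.
R_3 − T_3 = 737.5.

737.5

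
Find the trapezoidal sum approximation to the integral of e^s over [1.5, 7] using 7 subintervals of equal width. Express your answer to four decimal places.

1147.7681

Δs = (7 − 1.5)/7 = 11/14.
f(1.5) ≈ 4.4817, f(16/7) ≈ 9.8327, f(43/14) ≈ 21.5727, f(27/7) ≈ 47.3299, f(65/14) ≈ 103.8406, f(38/7) ≈ 227.8236, f(87/14) ≈ 499.8388, f(7) ≈ 1096.6332.
T_7 = (Δs/2)·[f(s_0) + 2f(s_1) + ... + 2f(s_{6}) + f(s_7)].
Sum ≈ 1147.7681.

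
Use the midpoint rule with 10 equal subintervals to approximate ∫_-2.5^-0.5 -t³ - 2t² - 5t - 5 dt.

Δt = (-0.5 − (-2.5))/10 = 0.2.
Midpoints: -2.4, -2.2, -2, -1.8, -1.6, -1.4, -1.2, -1, -0.8, -0.6.
f(-2.4) = 9.304, f(-2.2) = 6.968, f(-2) = 5, f(-1.8) = 3.352, f(-1.6) = 1.976, f(-1.4) = 0.824, f(-1.2) = -0.152, f(-1) = -1, f(-0.8) = -1.768, f(-0.6) = -2.504.
Sum = Δt · [f(-2.4) + f(-2.2) + f(-2) + ...].
Sum = 4.4.

4.4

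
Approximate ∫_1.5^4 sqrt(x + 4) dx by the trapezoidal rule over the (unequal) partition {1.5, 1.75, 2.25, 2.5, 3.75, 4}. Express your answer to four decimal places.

Subinterval widths: 0.25, 0.5, 0.25, 1.25, 0.25.
f(1.5) ≈ 2.3452, f(1.75) ≈ 2.3979, f(2.25) ≈ 2.5000, f(2.5) ≈ 2.5495, f(3.75) ≈ 2.7839, f(4) ≈ 2.8284.
On each subinterval the trapezoid contributes (Δx_i/2)·[f(x_{i-1}) + f(x_i)].
Sum ≈ 6.4835.

6.4835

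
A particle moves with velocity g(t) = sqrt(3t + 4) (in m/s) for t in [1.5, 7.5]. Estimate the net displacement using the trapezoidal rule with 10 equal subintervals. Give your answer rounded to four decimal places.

24.8012

Δt = (7.5 − 1.5)/10 = 0.6.
g(1.5) ≈ 2.9155, g(2.1) ≈ 3.2094, g(2.7) ≈ 3.4785, g(3.3) ≈ 3.7283, g(3.9) ≈ 3.9623, g(4.5) ≈ 4.1833, g(5.1) ≈ 4.3932, g(5.7) ≈ 4.5935, g(6.3) ≈ 4.7854, g(6.9) ≈ 4.9699, g(7.5) ≈ 5.1478.
T_10 = (Δt/2)·[g(t_0) + 2g(t_1) + ... + 2g(t_{9}) + g(t_10)].
Sum ≈ 24.8012.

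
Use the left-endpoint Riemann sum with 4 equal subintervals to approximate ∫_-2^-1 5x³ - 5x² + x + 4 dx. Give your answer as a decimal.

Δx = (-1 − (-2))/4 = 0.25.
Left endpoints: -2, -1.75, -1.5, -1.25.
f(-2) = -58, f(-1.75) = -39.859375, f(-1.5) = -25.625, f(-1.25) = -14.828125.
Sum = Δx · [f(-2) + f(-1.75) + f(-1.5) + f(-1.25)].
Sum = -34.578125.

-34.578125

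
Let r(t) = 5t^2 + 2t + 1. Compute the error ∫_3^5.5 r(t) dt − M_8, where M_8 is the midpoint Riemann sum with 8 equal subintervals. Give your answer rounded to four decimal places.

Exact integral: ∫_3^5.5 r(t) dt ≈ 256.041667.
M_8 ≈ 255.939941.
Error ≈ 256.041667 − 255.939941 ≈ 0.1017.

0.1017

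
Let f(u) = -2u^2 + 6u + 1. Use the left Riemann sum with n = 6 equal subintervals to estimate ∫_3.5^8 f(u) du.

Δu = (8 − 3.5)/6 = 0.75.
Left endpoints: 3.5, 4.25, 5, 5.75, 6.5, 7.25.
f(3.5) = -2.5, f(4.25) = -9.625, f(5) = -19, f(5.75) = -30.625, f(6.5) = -44.5, f(7.25) = -60.625.
Sum = Δu · [f(3.5) + f(4.25) + f(5) + ...].
Sum = -125.15625.

-125.15625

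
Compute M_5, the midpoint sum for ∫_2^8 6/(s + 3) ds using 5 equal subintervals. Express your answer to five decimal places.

4.71945

Δs = (8 − 2)/5 = 1.2.
Midpoints: 2.6, 3.8, 5, 6.2, 7.4.
f(2.6) = 15/14, f(3.8) = 15/17, f(5) = 0.75, f(6.2) = 15/23, f(7.4) = 15/26.
Sum = Δs · [f(2.6) + f(3.8) + f(5) + f(6.2) + f(7.4)].
Sum ≈ 4.71945.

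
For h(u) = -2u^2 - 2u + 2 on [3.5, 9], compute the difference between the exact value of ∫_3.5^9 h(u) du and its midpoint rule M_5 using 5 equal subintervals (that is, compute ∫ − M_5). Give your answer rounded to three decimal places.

-1.109

Exact integral: ∫_3.5^9 h(u) du ≈ -515.16667.
M_5 = -514.0575.
Error ≈ -515.16667 − (-514.0575) ≈ -1.109.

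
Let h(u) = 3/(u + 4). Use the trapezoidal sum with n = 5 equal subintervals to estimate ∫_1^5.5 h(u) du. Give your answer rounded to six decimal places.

1.931394

Δu = (5.5 − 1)/5 = 0.9.
h(1) = 0.6, h(1.9) = 30/59, h(2.8) = 15/34, h(3.7) = 30/77, h(4.6) = 15/43, h(5.5) = 6/19.
T_5 = (Δu/2)·[h(u_0) + 2h(u_1) + ... + 2h(u_{4}) + h(u_5)].
Sum ≈ 1.931394.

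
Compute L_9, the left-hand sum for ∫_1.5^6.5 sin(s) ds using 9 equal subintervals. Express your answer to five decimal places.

Δs = (6.5 − 1.5)/9 = 5/9.
Left endpoints: 1.5, 37/18, 47/18, 19/6, 67/18, 77/18, 29/6, 97/18, 107/18.
f(1.5) ≈ 0.99749, f(37/18) ≈ 0.88479, f(47/18) ≈ 0.50595, f(19/6) ≈ -0.02507, f(67/18) ≈ -0.54855, f(77/18) ≈ -0.90703, f(29/6) ≈ -0.99270, f(97/18) ≈ -0.77977, f(107/18) ≈ -0.33230.
Sum = Δs · [f(1.5) + f(37/18) + f(47/18) + ...].
Sum ≈ -0.66510.

-0.66510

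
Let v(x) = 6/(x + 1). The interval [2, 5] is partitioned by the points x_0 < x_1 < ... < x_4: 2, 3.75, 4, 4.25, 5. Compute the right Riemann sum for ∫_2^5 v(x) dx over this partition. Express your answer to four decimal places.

Subinterval widths: 1.75, 0.25, 0.25, 0.75.
Right endpoints: 3.75, 4, 4.25, 5.
v(3.75) = 24/19, v(4) = 1.2, v(4.25) = 8/7, v(5) = 1.
Sum = Σ Δx_i · v(x_i).
Sum ≈ 3.5462.

3.5462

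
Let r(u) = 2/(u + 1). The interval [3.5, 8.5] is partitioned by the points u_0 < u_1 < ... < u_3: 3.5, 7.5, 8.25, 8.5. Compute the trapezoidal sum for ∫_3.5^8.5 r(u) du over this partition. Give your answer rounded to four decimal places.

Subinterval widths: 4, 0.75, 0.25.
r(3.5) = 4/9, r(7.5) = 4/17, r(8.25) = 8/37, r(8.5) = 4/19.
On each subinterval the trapezoid contributes (Δu_i/2)·[r(u_{i-1}) + r(u_i)].
Sum ≈ 1.5821.

1.5821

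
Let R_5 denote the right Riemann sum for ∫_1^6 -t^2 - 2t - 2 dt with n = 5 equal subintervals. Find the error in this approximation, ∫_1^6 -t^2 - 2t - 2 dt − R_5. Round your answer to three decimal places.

23.333

Exact integral: ∫_1^6 f(t) dt ≈ -116.66667.
R_5 = -140.
Error ≈ -116.66667 − (-140) ≈ 23.333.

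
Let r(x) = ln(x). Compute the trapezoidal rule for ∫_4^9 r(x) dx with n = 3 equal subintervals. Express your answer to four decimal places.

9.1980

Δx = (9 − 4)/3 = 5/3.
r(4) ≈ 1.3863, r(17/3) ≈ 1.7346, r(22/3) ≈ 1.9924, r(9) ≈ 2.1972.
T_3 = (Δx/2)·[r(x_0) + 2r(x_1) + 2r(x_2) + r(x_3)].
Sum ≈ 9.1980.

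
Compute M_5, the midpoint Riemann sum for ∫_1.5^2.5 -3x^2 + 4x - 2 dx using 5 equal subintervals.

-6.24

Δx = (2.5 − 1.5)/5 = 0.2.
Midpoints: 1.6, 1.8, 2, 2.2, 2.4.
f(1.6) = -3.28, f(1.8) = -4.52, f(2) = -6, f(2.2) = -7.72, f(2.4) = -9.68.
Sum = Δx · [f(1.6) + f(1.8) + f(2) + f(2.2) + f(2.4)].
Sum = -6.24.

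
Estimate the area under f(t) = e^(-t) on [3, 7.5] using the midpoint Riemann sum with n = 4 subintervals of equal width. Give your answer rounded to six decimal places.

0.046730

Δt = (7.5 − 3)/4 = 1.125.
Midpoints: 3.5625, 4.6875, 5.8125, 6.9375.
f(3.5625) ≈ 0.028368, f(4.6875) ≈ 0.009210, f(5.8125) ≈ 0.002990, f(6.9375) ≈ 0.000971.
Sum = Δt · [f(3.5625) + f(4.6875) + f(5.8125) + f(6.9375)].
Sum ≈ 0.046730.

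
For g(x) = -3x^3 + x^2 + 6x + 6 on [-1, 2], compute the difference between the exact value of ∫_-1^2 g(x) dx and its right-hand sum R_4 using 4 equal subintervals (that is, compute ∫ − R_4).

3.234375

Exact integral: ∫_-1^2 g(x) dx = 18.75.
R_4 = 15.515625.
Error = 18.75 − 15.515625 = 3.234375.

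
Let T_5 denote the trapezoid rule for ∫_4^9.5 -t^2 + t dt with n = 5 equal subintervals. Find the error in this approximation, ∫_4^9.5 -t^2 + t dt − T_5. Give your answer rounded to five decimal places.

Exact integral: ∫_4^9.5 f(t) dt ≈ -227.3333333.
T_5 = -228.4425.
Error ≈ -227.3333333 − (-228.4425) ≈ 1.10917.

1.10917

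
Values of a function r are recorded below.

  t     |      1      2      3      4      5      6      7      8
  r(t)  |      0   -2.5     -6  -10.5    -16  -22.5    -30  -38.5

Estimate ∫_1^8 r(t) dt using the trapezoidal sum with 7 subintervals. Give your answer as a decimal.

-106.75

Δt = 1.
T_7 = (1/2)·[0 + 2·(-2.5) + 2·(-6) + 2·(-10.5) + 2·(-16) + 2·(-22.5) + 2·(-30) + (-38.5)] = -106.75.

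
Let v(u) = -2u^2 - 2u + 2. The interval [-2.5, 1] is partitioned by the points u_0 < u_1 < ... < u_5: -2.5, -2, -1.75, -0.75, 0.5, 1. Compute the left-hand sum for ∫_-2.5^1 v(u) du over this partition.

Subinterval widths: 0.5, 0.25, 1, 1.25, 0.5.
Left endpoints: -2.5, -2, -1.75, -0.75, 0.5.
v(-2.5) = -5.5, v(-2) = -2, v(-1.75) = -0.625, v(-0.75) = 2.375, v(0.5) = 0.5.
Sum = Σ Δu_i · v(u_i).
Sum = -0.65625.

-0.65625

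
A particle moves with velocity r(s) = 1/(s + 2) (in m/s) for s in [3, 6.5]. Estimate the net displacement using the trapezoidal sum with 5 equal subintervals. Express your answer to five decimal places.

0.53169

Δs = (6.5 − 3)/5 = 0.7.
r(3) = 0.2, r(3.7) = 10/57, r(4.4) = 0.15625, r(5.1) = 10/71, r(5.8) = 5/39, r(6.5) = 2/17.
T_5 = (Δs/2)·[r(s_0) + 2r(s_1) + ... + 2r(s_{4}) + r(s_5)].
Sum ≈ 0.53169.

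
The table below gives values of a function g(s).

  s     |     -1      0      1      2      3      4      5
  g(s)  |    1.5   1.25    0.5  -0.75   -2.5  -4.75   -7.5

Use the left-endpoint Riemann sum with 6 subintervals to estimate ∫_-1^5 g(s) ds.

Δs = 1.
Sum = 1·[1.5 + 1.25 + 0.5 + (-0.75) + (-2.5) + (-4.75)] = -4.75.

-4.75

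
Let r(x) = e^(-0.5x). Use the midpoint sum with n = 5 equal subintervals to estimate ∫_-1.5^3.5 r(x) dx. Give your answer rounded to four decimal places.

Δx = (3.5 − (-1.5))/5 = 1.
Midpoints: -1, 0, 1, 2, 3.
r(-1) ≈ 1.6487, r(0) ≈ 1.0000, r(1) ≈ 0.6065, r(2) ≈ 0.3679, r(3) ≈ 0.2231.
Sum = Δx · [r(-1) + r(0) + r(1) + r(2) + r(3)].
Sum ≈ 3.8463.

3.8463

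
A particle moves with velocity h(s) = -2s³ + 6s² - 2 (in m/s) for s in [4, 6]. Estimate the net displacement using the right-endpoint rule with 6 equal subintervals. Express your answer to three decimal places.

Δs = (6 − 4)/6 = 1/3.
Right endpoints: 13/3, 14/3, 5, 16/3, 17/3, 6.
h(13/3) = -1406/27, h(14/3) = -2014/27, h(5) = -102, h(16/3) = -3638/27, h(17/3) = -4678/27, h(6) = -218.
Sum = Δs · [h(13/3) + h(14/3) + h(5) + ...].
Sum ≈ -251.556.

-251.556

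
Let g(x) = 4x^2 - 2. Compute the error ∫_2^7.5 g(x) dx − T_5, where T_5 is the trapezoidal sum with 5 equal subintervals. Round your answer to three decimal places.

-4.437

Exact integral: ∫_2^7.5 g(x) dx ≈ 540.83333.
T_5 = 545.27.
Error ≈ 540.83333 − 545.27 ≈ -4.437.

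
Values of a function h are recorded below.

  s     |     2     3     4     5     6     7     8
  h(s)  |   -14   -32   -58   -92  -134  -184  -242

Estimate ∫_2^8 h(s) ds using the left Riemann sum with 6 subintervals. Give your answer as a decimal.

Δs = 1.
Sum = 1·[(-14) + (-32) + (-58) + (-92) + (-134) + (-184)] = -514.

-514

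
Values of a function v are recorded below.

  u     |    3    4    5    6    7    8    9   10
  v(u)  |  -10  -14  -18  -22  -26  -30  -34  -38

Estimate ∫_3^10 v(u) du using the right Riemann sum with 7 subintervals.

Δu = 1.
Sum = 1·[(-14) + (-18) + (-22) + (-26) + (-30) + (-34) + (-38)] = -182.

-182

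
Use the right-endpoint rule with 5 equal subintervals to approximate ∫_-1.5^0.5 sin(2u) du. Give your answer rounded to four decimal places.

Δu = (0.5 − (-1.5))/5 = 0.4.
Right endpoints: -1.1, -0.7, -0.3, 0.1, 0.5.
f(-1.1) ≈ -0.8085, f(-0.7) ≈ -0.9854, f(-0.3) ≈ -0.5646, f(0.1) ≈ 0.1987, f(0.5) ≈ 0.8415.
Sum = Δu · [f(-1.1) + f(-0.7) + f(-0.3) + f(0.1) + f(0.5)].
Sum ≈ -0.5274.

-0.5274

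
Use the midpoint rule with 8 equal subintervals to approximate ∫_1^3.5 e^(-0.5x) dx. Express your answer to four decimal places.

Δx = (3.5 − 1)/8 = 0.3125.
Midpoints: 1.15625, 1.46875, 1.78125, 2.09375, 2.40625, 2.71875, 3.03125, 3.34375.
f(1.15625) ≈ 0.5609, f(1.46875) ≈ 0.4798, f(1.78125) ≈ 0.4104, f(2.09375) ≈ 0.3510, f(2.40625) ≈ 0.3003, f(2.71875) ≈ 0.2568, f(3.03125) ≈ 0.2197, f(3.34375) ≈ 0.1879.
Sum = Δx · [f(1.15625) + f(1.46875) + f(1.78125) + ...].
Sum ≈ 0.8646.

0.8646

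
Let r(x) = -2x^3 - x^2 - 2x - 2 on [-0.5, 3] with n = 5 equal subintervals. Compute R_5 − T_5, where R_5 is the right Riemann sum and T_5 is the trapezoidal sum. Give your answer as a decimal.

-24.5

R_5 = -92.19.
T_5 = -67.69.
R_5 − T_5 = -24.5.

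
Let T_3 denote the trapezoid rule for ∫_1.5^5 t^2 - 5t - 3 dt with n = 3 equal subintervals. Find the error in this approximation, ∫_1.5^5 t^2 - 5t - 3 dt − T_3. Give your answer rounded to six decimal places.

-0.793981

Exact integral: ∫_1.5^5 f(t) dt ≈ -26.83333333.
T_3 ≈ -26.03935185.
Error ≈ -26.83333333 − (-26.03935185) ≈ -0.793981.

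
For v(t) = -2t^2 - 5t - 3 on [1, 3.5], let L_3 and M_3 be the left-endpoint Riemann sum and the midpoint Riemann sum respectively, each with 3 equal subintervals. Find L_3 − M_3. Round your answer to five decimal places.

L_3 ≈ -49.5370370.
M_3 ≈ -63.2523148.
L_3 − M_3 ≈ 13.71528.

13.71528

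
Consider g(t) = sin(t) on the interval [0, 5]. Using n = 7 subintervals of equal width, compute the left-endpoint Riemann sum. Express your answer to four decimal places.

1.0281

Δt = (5 − 0)/7 = 5/7.
Left endpoints: 0, 5/7, 10/7, 15/7, 20/7, 25/7, 30/7.
g(0) ≈ 0.0000, g(5/7) ≈ 0.6551, g(10/7) ≈ 0.9899, g(15/7) ≈ 0.8408, g(20/7) ≈ 0.2806, g(25/7) ≈ -0.4167, g(30/7) ≈ -0.9103.
Sum = Δt · [g(0) + g(5/7) + g(10/7) + ...].
Sum ≈ 1.0281.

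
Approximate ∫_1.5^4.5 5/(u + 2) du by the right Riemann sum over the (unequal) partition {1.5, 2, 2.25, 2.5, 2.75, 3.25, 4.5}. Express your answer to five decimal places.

Subinterval widths: 0.5, 0.25, 0.25, 0.25, 0.5, 1.25.
Right endpoints: 2, 2.25, 2.5, 2.75, 3.25, 4.5.
f(2) = 1.25, f(2.25) = 20/17, f(2.5) = 10/9, f(2.75) = 20/19, f(3.25) = 20/21, f(4.5) = 10/13.
Sum = Σ Δu_i · f(u_i).
Sum ≈ 2.89778.

2.89778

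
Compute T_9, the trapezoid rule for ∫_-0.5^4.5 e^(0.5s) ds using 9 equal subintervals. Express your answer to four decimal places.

Δs = (4.5 − (-0.5))/9 = 5/9.
f(-0.5) ≈ 0.7788, f(1/18) ≈ 1.0282, f(11/18) ≈ 1.3574, f(7/6) ≈ 1.7920, f(31/18) ≈ 2.3658, f(41/18) ≈ 3.1233, f(17/6) ≈ 4.1234, f(61/18) ≈ 5.4436, f(71/18) ≈ 7.1866, f(4.5) ≈ 9.4877.
T_9 = (Δs/2)·[f(s_0) + 2f(s_1) + ... + 2f(s_{8}) + f(s_9)].
Sum ≈ 17.5297.

17.5297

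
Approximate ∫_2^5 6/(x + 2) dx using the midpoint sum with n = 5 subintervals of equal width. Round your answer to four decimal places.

3.3539

Δx = (5 − 2)/5 = 0.6.
Midpoints: 2.3, 2.9, 3.5, 4.1, 4.7.
f(2.3) = 60/43, f(2.9) = 60/49, f(3.5) = 12/11, f(4.1) = 60/61, f(4.7) = 60/67.
Sum = Δx · [f(2.3) + f(2.9) + f(3.5) + f(4.1) + f(4.7)].
Sum ≈ 3.3539.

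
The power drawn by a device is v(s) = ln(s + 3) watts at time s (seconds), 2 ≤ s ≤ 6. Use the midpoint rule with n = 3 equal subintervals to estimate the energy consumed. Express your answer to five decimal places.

7.73437

Δs = (6 − 2)/3 = 4/3.
Midpoints: 8/3, 4, 16/3.
v(8/3) ≈ 1.73460, v(4) ≈ 1.94591, v(16/3) ≈ 2.12026.
Sum = Δs · [v(8/3) + v(4) + v(16/3)].
Sum ≈ 7.73437.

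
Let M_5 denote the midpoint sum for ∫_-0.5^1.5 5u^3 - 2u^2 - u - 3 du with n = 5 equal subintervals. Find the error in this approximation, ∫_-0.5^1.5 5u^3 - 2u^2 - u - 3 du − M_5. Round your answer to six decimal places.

0.146667

Exact integral: ∫_-0.5^1.5 f(u) du ≈ -3.08333333.
M_5 = -3.23.
Error ≈ -3.08333333 − (-3.23) ≈ 0.146667.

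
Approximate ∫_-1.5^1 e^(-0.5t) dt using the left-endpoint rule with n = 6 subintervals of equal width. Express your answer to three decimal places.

Δt = (1 − (-1.5))/6 = 5/12.
Left endpoints: -1.5, -13/12, -2/3, -0.25, 1/6, 7/12.
f(-1.5) ≈ 2.117, f(-13/12) ≈ 1.719, f(-2/3) ≈ 1.396, f(-0.25) ≈ 1.133, f(1/6) ≈ 0.920, f(7/12) ≈ 0.747.
Sum = Δt · [f(-1.5) + f(-13/12) + f(-2/3) + ...].
Sum ≈ 3.347.

3.347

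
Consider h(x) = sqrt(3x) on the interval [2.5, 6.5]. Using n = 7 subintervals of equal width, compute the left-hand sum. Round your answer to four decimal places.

14.0863

Δx = (6.5 − 2.5)/7 = 4/7.
Left endpoints: 2.5, 43/14, 51/14, 59/14, 67/14, 75/14, 83/14.
h(2.5) ≈ 2.7386, h(43/14) ≈ 3.0355, h(51/14) ≈ 3.3058, h(59/14) ≈ 3.5557, h(67/14) ≈ 3.7891, h(75/14) ≈ 4.0089, h(83/14) ≈ 4.2173.
Sum = Δx · [h(2.5) + h(43/14) + h(51/14) + ...].
Sum ≈ 14.0863.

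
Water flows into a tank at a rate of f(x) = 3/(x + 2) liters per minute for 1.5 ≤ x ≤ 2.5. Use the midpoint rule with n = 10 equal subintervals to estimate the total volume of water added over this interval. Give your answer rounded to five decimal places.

0.75390

Δx = (2.5 − 1.5)/10 = 0.1.
Midpoints: 1.55, 1.65, 1.75, 1.85, 1.95, 2.05, 2.15, 2.25, 2.35, 2.45.
f(1.55) = 60/71, f(1.65) = 60/73, f(1.75) = 0.8, f(1.85) = 60/77, f(1.95) = 60/79, f(2.05) = 20/27, f(2.15) = 60/83, f(2.25) = 12/17, f(2.35) = 20/29, f(2.45) = 60/89.
Sum = Δx · [f(1.55) + f(1.65) + f(1.75) + ...].
Sum ≈ 0.75390.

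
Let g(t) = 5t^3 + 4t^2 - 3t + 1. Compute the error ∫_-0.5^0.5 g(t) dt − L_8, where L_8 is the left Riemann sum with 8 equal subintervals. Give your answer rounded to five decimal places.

-0.11979

Exact integral: ∫_-0.5^0.5 g(t) dt ≈ 1.3333333.
L_8 = 1.453125.
Error ≈ 1.3333333 − 1.453125 ≈ -0.11979.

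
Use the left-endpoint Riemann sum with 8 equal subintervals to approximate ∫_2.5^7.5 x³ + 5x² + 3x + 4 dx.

1350.078125

Δx = (7.5 − 2.5)/8 = 0.625.
Left endpoints: 2.5, 3.125, 3.75, 4.375, 5, 5.625, 6.25, 6.875.
f(2.5) = 58.375, f(3.125) = 47473/512, f(3.75) = 138.296875, f(4.375) = 100643/512, f(5) = 269, f(5.625) = 182813/512, f(6.25) = 462.203125, f(6.875) = 299983/512.
Sum = Δx · [f(2.5) + f(3.125) + f(3.75) + ...].
Sum = 1350.078125.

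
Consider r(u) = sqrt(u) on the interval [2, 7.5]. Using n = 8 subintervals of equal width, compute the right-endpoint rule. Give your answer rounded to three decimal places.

12.256

Δu = (7.5 − 2)/8 = 0.6875.
Right endpoints: 2.6875, 3.375, 4.0625, 4.75, 5.4375, 6.125, 6.8125, 7.5.
r(2.6875) ≈ 1.639, r(3.375) ≈ 1.837, r(4.0625) ≈ 2.016, r(4.75) ≈ 2.179, r(5.4375) ≈ 2.332, r(6.125) ≈ 2.475, r(6.8125) ≈ 2.610, r(7.5) ≈ 2.739.
Sum = Δu · [r(2.6875) + r(3.375) + r(4.0625) + ...].
Sum ≈ 12.256.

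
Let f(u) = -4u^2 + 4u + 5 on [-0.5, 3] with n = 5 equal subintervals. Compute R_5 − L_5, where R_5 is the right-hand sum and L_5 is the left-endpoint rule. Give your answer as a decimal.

R_5 = -9.66.
L_5 = 5.04.
R_5 − L_5 = -14.7.

-14.7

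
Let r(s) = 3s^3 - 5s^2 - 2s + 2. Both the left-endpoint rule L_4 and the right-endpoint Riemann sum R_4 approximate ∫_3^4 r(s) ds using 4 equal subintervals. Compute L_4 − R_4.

-18.5

L_4 = 55.609375.
R_4 = 74.109375.
L_4 − R_4 = -18.5.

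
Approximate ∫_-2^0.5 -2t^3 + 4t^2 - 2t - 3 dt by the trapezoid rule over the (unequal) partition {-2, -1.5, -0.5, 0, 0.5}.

17.1875

Subinterval widths: 0.5, 1, 0.5, 0.5.
f(-2) = 33, f(-1.5) = 15.75, f(-0.5) = -0.75, f(0) = -3, f(0.5) = -3.25.
On each subinterval the trapezoid contributes (Δt_i/2)·[f(t_{i-1}) + f(t_i)].
Sum = 17.1875.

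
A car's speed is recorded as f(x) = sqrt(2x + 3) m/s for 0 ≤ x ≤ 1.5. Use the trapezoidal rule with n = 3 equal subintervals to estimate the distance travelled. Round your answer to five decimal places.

Δx = (1.5 − 0)/3 = 0.5.
f(0) ≈ 1.73205, f(0.5) ≈ 2.00000, f(1) ≈ 2.23607, f(1.5) ≈ 2.44949.
T_3 = (Δx/2)·[f(x_0) + 2f(x_1) + 2f(x_2) + f(x_3)].
Sum ≈ 3.16342.

3.16342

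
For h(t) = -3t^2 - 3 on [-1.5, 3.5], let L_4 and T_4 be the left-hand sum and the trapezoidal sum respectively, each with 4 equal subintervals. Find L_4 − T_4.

L_4 = -46.40625.
T_4 = -65.15625.
L_4 − T_4 = 18.75.

18.75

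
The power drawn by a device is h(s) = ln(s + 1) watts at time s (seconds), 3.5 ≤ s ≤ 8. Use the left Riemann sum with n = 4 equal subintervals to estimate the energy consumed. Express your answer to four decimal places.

Δs = (8 − 3.5)/4 = 1.125.
Left endpoints: 3.5, 4.625, 5.75, 6.875.
h(3.5) ≈ 1.5041, h(4.625) ≈ 1.7272, h(5.75) ≈ 1.9095, h(6.875) ≈ 2.0637.
Sum = Δs · [h(3.5) + h(4.625) + h(5.75) + h(6.875)].
Sum ≈ 8.1051.

8.1051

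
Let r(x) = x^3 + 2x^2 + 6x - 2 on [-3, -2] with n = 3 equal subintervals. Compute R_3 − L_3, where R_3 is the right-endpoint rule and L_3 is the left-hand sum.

R_3 ≈ -18.18519.
L_3 ≈ -23.18519.
R_3 − L_3 = 5.

5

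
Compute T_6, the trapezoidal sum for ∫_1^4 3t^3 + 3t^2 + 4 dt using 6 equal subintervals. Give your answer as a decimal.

269.4375

Δt = (4 − 1)/6 = 0.5.
f(1) = 10, f(1.5) = 20.875, f(2) = 40, f(2.5) = 69.625, f(3) = 112, f(3.5) = 169.375, f(4) = 244.
T_6 = (Δt/2)·[f(t_0) + 2f(t_1) + ... + 2f(t_{5}) + f(t_6)].
Sum = 269.4375.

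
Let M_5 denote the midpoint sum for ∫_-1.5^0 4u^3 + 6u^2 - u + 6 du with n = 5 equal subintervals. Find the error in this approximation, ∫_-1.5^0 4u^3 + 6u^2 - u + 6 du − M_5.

Exact integral: ∫_-1.5^0 f(u) du = 11.8125.
M_5 = 11.84625.
Error = 11.8125 − 11.84625 = -0.03375.

-0.03375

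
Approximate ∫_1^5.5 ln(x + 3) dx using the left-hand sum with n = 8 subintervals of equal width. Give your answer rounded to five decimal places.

Δx = (5.5 − 1)/8 = 0.5625.
Left endpoints: 1, 1.5625, 2.125, 2.6875, 3.25, 3.8125, 4.375, 4.9375.
f(1) ≈ 1.38629, f(1.5625) ≈ 1.51787, f(2.125) ≈ 1.63413, f(2.6875) ≈ 1.73827, f(3.25) ≈ 1.83258, f(3.8125) ≈ 1.91876, f(4.375) ≈ 1.99810, f(4.9375) ≈ 2.07160.
Sum = Δx · [f(1) + f(1.5625) + f(2.125) + ...].
Sum ≈ 7.92990.

7.92990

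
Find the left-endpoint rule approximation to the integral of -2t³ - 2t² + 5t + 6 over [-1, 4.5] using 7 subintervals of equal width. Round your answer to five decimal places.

-115.19133

Δt = (4.5 − (-1))/7 = 11/14.
Left endpoints: -1, -3/14, 4/7, 19/14, 15/7, 41/14, 26/7.
f(-1) = 1, f(-3/14) = 6663/1372, f(4/7) = 2686/343, f(19/14) = 5629/1372, f(15/7) = -4167/343, f(41/14) = -64133/1372, f(26/7) = -36188/343.
Sum = Δt · [f(-1) + f(-3/14) + f(4/7) + ...].
Sum ≈ -115.19133.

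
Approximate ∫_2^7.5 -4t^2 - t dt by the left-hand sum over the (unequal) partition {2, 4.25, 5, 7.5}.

-360.375

Subinterval widths: 2.25, 0.75, 2.5.
Left endpoints: 2, 4.25, 5.
f(2) = -18, f(4.25) = -76.5, f(5) = -105.
Sum = Σ Δt_i · f(t_i).
Sum = -360.375.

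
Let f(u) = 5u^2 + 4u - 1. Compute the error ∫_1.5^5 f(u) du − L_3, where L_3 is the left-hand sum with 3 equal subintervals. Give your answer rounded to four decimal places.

70.5509

Exact integral: ∫_1.5^5 f(u) du ≈ 244.708333.
L_3 ≈ 174.157407.
Error ≈ 244.708333 − 174.157407 ≈ 70.5509.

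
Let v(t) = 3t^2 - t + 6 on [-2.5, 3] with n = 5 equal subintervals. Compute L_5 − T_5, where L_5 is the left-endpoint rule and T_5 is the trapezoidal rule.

-1.5125

L_5 = 76.065.
T_5 = 77.5775.
L_5 − T_5 = -1.5125.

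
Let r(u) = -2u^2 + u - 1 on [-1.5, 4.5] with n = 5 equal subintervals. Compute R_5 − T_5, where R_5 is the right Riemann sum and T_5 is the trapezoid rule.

-18

R_5 = -80.88.
T_5 = -62.88.
R_5 − T_5 = -18.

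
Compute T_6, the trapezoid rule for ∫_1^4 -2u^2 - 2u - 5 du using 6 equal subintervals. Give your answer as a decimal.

Δu = (4 − 1)/6 = 0.5.
f(1) = -9, f(1.5) = -12.5, f(2) = -17, f(2.5) = -22.5, f(3) = -29, f(3.5) = -36.5, f(4) = -45.
T_6 = (Δu/2)·[f(u_0) + 2f(u_1) + ... + 2f(u_{5}) + f(u_6)].
Sum = -72.25.

-72.25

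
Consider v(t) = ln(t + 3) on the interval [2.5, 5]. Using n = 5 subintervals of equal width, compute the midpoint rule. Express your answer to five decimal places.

Δt = (5 − 2.5)/5 = 0.5.
Midpoints: 2.75, 3.25, 3.75, 4.25, 4.75.
v(2.75) ≈ 1.74920, v(3.25) ≈ 1.83258, v(3.75) ≈ 1.90954, v(4.25) ≈ 1.98100, v(4.75) ≈ 2.04769.
Sum = Δt · [v(2.75) + v(3.25) + v(3.75) + v(4.25) + v(4.75)].
Sum ≈ 4.76001.

4.76001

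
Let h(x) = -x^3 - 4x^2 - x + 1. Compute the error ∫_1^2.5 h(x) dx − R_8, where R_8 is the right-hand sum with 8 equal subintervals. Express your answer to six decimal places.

3.561768

Exact integral: ∫_1^2.5 h(x) dx = -30.140625.
R_8 ≈ -33.70239258.
Error ≈ -30.140625 − (-33.70239258) ≈ 3.561768.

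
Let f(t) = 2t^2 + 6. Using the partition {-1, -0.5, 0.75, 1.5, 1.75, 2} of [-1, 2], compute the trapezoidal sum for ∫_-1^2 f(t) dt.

Subinterval widths: 0.5, 1.25, 0.75, 0.25, 0.25.
f(-1) = 8, f(-0.5) = 6.5, f(0.75) = 7.125, f(1.5) = 10.5, f(1.75) = 12.125, f(2) = 14.
On each subinterval the trapezoid contributes (Δt_i/2)·[f(t_{i-1}) + f(t_i)].
Sum = 24.84375.

24.84375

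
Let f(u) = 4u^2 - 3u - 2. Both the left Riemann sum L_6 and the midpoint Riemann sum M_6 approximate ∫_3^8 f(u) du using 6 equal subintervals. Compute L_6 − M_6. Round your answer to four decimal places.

L_6 ≈ 471.064815.
M_6 ≈ 553.009259.
L_6 − M_6 ≈ -81.9444.

-81.9444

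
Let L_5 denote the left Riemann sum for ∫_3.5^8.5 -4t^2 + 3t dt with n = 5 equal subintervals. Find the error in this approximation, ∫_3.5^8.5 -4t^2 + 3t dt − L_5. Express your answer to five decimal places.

Exact integral: ∫_3.5^8.5 f(t) dt ≈ -671.6666667.
L_5 = -562.5.
Error ≈ -671.6666667 − (-562.5) ≈ -109.16667.

-109.16667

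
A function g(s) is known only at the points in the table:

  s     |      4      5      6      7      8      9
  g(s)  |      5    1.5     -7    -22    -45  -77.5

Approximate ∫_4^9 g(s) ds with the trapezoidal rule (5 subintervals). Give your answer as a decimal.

Δs = 1.
T_5 = (1/2)·[5 + 2·1.5 + 2·(-7) + 2·(-22) + 2·(-45) + (-77.5)] = -108.75.

-108.75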